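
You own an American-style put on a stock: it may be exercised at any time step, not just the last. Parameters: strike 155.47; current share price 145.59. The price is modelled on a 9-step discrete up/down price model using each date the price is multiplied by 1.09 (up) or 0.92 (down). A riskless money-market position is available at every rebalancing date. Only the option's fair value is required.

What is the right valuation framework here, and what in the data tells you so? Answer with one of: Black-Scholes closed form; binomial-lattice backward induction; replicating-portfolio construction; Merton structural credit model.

Key observation: the exercise right at every one of the 9 steps is what matters: each node needs max(155.47 − S, continuation), which only the stepwise tree valuation starting from spot 145.59 delivers.

framework: binomial-lattice backward induction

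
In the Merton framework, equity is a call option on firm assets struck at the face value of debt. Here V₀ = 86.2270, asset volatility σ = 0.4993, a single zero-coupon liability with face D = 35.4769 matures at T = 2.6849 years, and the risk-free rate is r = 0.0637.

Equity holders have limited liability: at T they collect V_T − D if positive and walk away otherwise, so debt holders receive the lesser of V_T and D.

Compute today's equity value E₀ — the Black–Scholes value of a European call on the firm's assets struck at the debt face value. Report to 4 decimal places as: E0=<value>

Work the structural quantities from V₀ = 86.2270 against face 35.4769:
d₁ = [ln(V₀/D) + (r + σ²/2)T] / (σ√T)
   = [ln(86.2270/35.4769) + (0.0637 + 0.5·0.4993²)·2.6849] / (0.4993·√2.6849)
   = [0.888102 + 0.505702] / 0.818136 = 1.703632
d₂ = d₁ − σ√T = 1.703632 − 0.818136 = 0.885496
N(d₁) = 0.955775,  N(d₂) = 0.812055,  e^(−rT) = 0.842798
E₀ = V₀·N(d₁) − D·e^(−rT)·N(d₂)
   = 86.2270·0.955775 − 35.4769·0.842798·0.812055 = 58.133279

E0=58.1333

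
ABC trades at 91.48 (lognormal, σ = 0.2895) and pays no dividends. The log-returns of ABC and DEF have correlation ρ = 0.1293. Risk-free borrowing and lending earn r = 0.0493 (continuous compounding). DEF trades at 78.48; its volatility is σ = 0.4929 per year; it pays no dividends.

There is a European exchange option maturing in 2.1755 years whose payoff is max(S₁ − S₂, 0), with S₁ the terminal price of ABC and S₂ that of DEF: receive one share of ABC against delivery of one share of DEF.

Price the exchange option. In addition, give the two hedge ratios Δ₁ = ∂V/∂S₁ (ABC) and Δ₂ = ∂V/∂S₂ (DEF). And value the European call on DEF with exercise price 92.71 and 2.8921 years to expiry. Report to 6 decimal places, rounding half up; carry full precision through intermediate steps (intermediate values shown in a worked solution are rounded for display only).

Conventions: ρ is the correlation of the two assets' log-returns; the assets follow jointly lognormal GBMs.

σ_eff = √(σ₁² + σ₂² − 2ρσ₁σ₂) = √(0.2895² + 0.4929² − 2·0.1293·0.2895·0.4929) = 0.538386
d₁ = (ln(S₁/S₂) + (q₂ − q₁ + σ_eff²/2)T) / (σ_eff√T) = (ln(91.48/78.48) + (0.0 − 0.0 + 0.144930)·2.1755) / 0.794097 = 0.590068
d₂ = d₁ − σ_eff√T = 0.590068 − 0.794097 = -0.204029
N(d₁) = 0.722428,  N(d₂) = 0.419166
V = S₁·e^{−q₁T}·N(d₁) − S₂·e^{−q₂T}·N(d₂) = 66.087679 − 32.896115 = 33.191564
Δ₁ = e^{−q₁T}·N(d₁) = 0.722428;  Δ₂ = −e^{−q₂T}·N(d₂) = -0.419166
[vanilla: DEF call K=92.71]
σ√T = 0.4929·√2.8921 = 0.838234
d₁ = (ln(S/K) + (r+σ²/2)T) / (σ√T) = (ln(78.48/92.71) + (0.0493+0.4929²/2)·2.8921) / 0.838234 = (-0.166633 + 0.493899) / 0.838234 = 0.390424
d₂ = d₁ − σ√T = 0.390424 − 0.838234 = -0.447811
e^{−rT} = 0.867118
N(d₁) = 0.651888,  N(d₂) = 0.327145
price = S·N(d₁) − K·e^{−rT}·N(d₂) = 51.160195 − 26.299334 = 24.860861

exchange price = 33.191564
Δ1 = 0.722428
Δ2 = -0.419166
price(DEF call K=92.71) = 24.860861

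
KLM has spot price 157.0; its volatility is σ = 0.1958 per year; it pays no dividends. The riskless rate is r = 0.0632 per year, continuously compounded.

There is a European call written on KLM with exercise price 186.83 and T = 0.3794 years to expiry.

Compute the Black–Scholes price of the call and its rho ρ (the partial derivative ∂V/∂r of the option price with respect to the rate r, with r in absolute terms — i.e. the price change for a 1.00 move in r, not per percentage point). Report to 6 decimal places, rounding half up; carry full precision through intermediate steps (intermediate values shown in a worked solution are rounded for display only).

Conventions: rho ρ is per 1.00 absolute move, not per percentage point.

σ√T = 0.1958·√0.3794 = 0.120604
d₁ = (ln(S/K) + (r+σ²/2)T) / (σ√T) = (ln(157.0/186.83) + (0.0632+0.1958²/2)·0.3794) / 0.120604 = (-0.173953 + 0.031251) / 0.120604 = -1.183234
d₂ = d₁ − σ√T = -1.183234 − 0.120604 = -1.303837
e^{−rT} = 0.976307
N(d₁) = 0.118358,  N(d₂) = 0.096145
Call price V = S·N(d₁) − K·e^{−rT}·N(d₂) = 18.582254 − 17.537091 = 1.045163
ρ = K·T·e^{−rT}·N(d₂) = 6.653572

price = 1.045163
ρ = 6.653572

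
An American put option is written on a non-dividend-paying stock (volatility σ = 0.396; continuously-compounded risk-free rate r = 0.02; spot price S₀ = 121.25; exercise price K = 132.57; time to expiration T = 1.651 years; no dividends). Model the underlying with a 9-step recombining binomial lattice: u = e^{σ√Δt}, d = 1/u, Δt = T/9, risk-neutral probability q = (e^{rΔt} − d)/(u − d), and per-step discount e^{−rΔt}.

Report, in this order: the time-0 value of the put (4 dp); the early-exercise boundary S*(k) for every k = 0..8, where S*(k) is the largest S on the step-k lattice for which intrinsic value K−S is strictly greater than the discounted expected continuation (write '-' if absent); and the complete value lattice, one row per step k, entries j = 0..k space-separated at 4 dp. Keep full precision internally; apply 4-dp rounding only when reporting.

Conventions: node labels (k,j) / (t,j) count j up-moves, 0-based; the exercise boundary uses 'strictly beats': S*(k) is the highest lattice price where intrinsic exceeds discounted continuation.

price = 29.5218
boundary = - - - - 61.5236 72.8957 61.5236 72.8957 86.3698
tree:
29.5218
38.5086 19.5575
48.7826 27.1544 11.0919
59.8637 36.5934 16.6586 4.8633
71.0464 47.6460 24.3407 8.0735 1.2593
80.6444 59.6743 34.3731 13.1494 2.3780 0.0000
88.7450 71.0464 46.5104 20.8724 4.4904 0.0000 0.0000
95.5819 80.6444 59.6743 31.9401 8.4794 0.0000 0.0000 0.0000
101.3522 88.7450 71.0464 46.2002 16.0119 0.0000 0.0000 0.0000 0.0000
106.2224 95.5819 80.6444 59.6743 30.2356 0.0000 0.0000 0.0000 0.0000 0.0000

Δt=0.18344  u=1.18484  d=0.84400  q=0.46848  discount=0.99634
step 9 (expiry): payoffs max(K−S,0) = 106.2224 95.5819 80.6444 59.6743 30.2356 0.0000 0.0000 0.0000 0.0000 0.0000
step 8: (k=8,j=0): S=31.2178, K−S=101.3522, hold=100.8668 ⇒ V=101.3522 exercise | (k=8,j=1): S=43.8250, K−S=88.7450, hold=88.2595 ⇒ V=88.7450 exercise | (k=8,j=2): S=61.5236, K−S=71.0464, hold=70.5609 ⇒ V=71.0464 exercise | (k=8,j=3): S=86.3698, K−S=46.2002, hold=45.7147 ⇒ V=46.2002 exercise | (k=8,j=4): S=121.2500, K−S=11.3200, hold=16.0119 ⇒ V=16.0119 continue | (k=8,j=5): S=170.2165, K−S=0.0000, hold=0.0000 ⇒ V=0.0000 continue | (k=8,j=6): S=238.9581, K−S=0.0000, hold=0.0000 ⇒ V=0.0000 continue | (k=8,j=7): S=335.4608, K−S=0.0000, hold=0.0000 ⇒ V=0.0000 continue | (k=8,j=8): S=470.9359, K−S=0.0000, hold=0.0000 ⇒ V=0.0000 continue  boundary S*=86.3698
step 7: (k=7,j=0): S=36.9881, K−S=95.5819, hold=95.0964 ⇒ V=95.5819 exercise | (k=7,j=1): S=51.9256, K−S=80.6444, hold=80.1589 ⇒ V=80.6444 exercise | (k=7,j=2): S=72.8957, K−S=59.6743, hold=59.1888 ⇒ V=59.6743 exercise | (k=7,j=3): S=102.3344, K−S=30.2356, hold=31.9401 ⇒ V=31.9401 continue | (k=7,j=4): S=143.6620, K−S=0.0000, hold=8.4794 ⇒ V=8.4794 continue | (k=7,j=5): S=201.6795, K−S=0.0000, hold=0.0000 ⇒ V=0.0000 continue | (k=7,j=6): S=283.1273, K−S=0.0000, hold=0.0000 ⇒ V=0.0000 continue | (k=7,j=7): S=397.4677, K−S=0.0000, hold=0.0000 ⇒ V=0.0000 continue  boundary S*=72.8957
step 6: (k=6,j=0): S=43.8250, K−S=88.7450, hold=88.2595 ⇒ V=88.7450 exercise | (k=6,j=1): S=61.5236, K−S=71.0464, hold=70.5609 ⇒ V=71.0464 exercise | (k=6,j=2): S=86.3698, K−S=46.2002, hold=46.5104 ⇒ V=46.5104 continue | (k=6,j=3): S=121.2500, K−S=11.3200, hold=20.8724 ⇒ V=20.8724 continue | (k=6,j=4): S=170.2165, K−S=0.0000, hold=4.4904 ⇒ V=4.4904 continue | (k=6,j=5): S=238.9581, K−S=0.0000, hold=0.0000 ⇒ V=0.0000 continue | (k=6,j=6): S=335.4608, K−S=0.0000, hold=0.0000 ⇒ V=0.0000 continue  boundary S*=61.5236
step 5: (k=5,j=0): S=51.9256, K−S=80.6444, hold=80.1589 ⇒ V=80.6444 exercise | (k=5,j=1): S=72.8957, K−S=59.6743, hold=59.3336 ⇒ V=59.6743 exercise | (k=5,j=2): S=102.3344, K−S=30.2356, hold=34.3731 ⇒ V=34.3731 continue | (k=5,j=3): S=143.6620, K−S=0.0000, hold=13.1494 ⇒ V=13.1494 continue | (k=5,j=4): S=201.6795, K−S=0.0000, hold=2.3780 ⇒ V=2.3780 continue | (k=5,j=5): S=283.1273, K−S=0.0000, hold=0.0000 ⇒ V=0.0000 continue  boundary S*=72.8957
step 4: (k=4,j=0): S=61.5236, K−S=71.0464, hold=70.5609 ⇒ V=71.0464 exercise | (k=4,j=1): S=86.3698, K−S=46.2002, hold=47.6460 ⇒ V=47.6460 continue | (k=4,j=2): S=121.2500, K−S=11.3200, hold=24.3407 ⇒ V=24.3407 continue | (k=4,j=3): S=170.2165, K−S=0.0000, hold=8.0735 ⇒ V=8.0735 continue | (k=4,j=4): S=238.9581, K−S=0.0000, hold=1.2593 ⇒ V=1.2593 continue  boundary S*=61.5236
step 3: (k=3,j=0): S=72.8957, K−S=59.6743, hold=59.8637 ⇒ V=59.8637 continue | (k=3,j=1): S=102.3344, K−S=30.2356, hold=36.5934 ⇒ V=36.5934 continue | (k=3,j=2): S=143.6620, K−S=0.0000, hold=16.6586 ⇒ V=16.6586 continue | (k=3,j=3): S=201.6795, K−S=0.0000, hold=4.8633 ⇒ V=4.8633 continue  boundary S*=-
step 2: (k=2,j=0): S=86.3698, K−S=46.2002, hold=48.7826 ⇒ V=48.7826 continue | (k=2,j=1): S=121.2500, K−S=11.3200, hold=27.1544 ⇒ V=27.1544 continue | (k=2,j=2): S=170.2165, K−S=0.0000, hold=11.0919 ⇒ V=11.0919 continue  boundary S*=-
step 1: (k=1,j=0): S=102.3344, K−S=30.2356, hold=38.5086 ⇒ V=38.5086 continue | (k=1,j=1): S=143.6620, K−S=0.0000, hold=19.5575 ⇒ V=19.5575 continue  boundary S*=-
step 0: (k=0,j=0): S=121.2500, K−S=11.3200, hold=29.5218 ⇒ V=29.5218 continue  boundary S*=-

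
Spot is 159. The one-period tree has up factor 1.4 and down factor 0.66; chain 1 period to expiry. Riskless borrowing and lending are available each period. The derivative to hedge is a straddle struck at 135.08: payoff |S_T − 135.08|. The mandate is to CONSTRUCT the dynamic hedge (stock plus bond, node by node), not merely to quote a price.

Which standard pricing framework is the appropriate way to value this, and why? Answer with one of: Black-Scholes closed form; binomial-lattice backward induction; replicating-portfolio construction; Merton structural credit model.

framework: replicating-portfolio construction

Key observation: a price alone would not answer the question — the per-node share/bond construction on the spot-159, 1.4/0.66 tree is required, and only the replicating-portfolio method yields it.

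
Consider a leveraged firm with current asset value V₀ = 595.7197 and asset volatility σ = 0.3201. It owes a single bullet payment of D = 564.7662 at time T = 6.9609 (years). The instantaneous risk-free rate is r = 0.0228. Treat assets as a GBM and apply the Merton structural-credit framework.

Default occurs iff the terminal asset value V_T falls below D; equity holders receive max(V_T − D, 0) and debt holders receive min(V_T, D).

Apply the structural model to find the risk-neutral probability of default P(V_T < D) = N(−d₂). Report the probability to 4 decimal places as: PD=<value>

PD=0.5680

Work the structural quantities from V₀ = 595.7197 against face 564.7662:
d₁ = [ln(V₀/D) + (r + σ²/2)T] / (σ√T)
   = [ln(595.7197/564.7662) + (0.0228 + 0.5·0.3201²)·6.9609] / (0.3201·√6.9609)
   = [0.053358 + 0.515329] / 0.844536 = 0.673373
d₂ = d₁ − σ√T = 0.673373 − 0.844536 = -0.171164
risk-neutral PD = N(−d₂) = N(0.171164) = 0.567952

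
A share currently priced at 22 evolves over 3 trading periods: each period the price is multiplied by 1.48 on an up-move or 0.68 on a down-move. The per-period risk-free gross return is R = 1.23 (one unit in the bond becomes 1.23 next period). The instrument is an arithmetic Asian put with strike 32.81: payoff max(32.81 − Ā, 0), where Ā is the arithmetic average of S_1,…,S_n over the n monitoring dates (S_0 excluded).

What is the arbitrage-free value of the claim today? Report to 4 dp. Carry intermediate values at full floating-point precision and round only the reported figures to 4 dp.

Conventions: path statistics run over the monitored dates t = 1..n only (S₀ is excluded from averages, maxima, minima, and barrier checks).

No-arbitrage gives p* = (R−d)/(u−d) = 0.6875: enumerate every path, weight its payoff by its p*-probability, and discount by R^3.
Enumerate all 2^3 = 8 price paths (U = up ×1.48, D = down ×0.68); each path with k up-moves has probability p*^k·(1−p*)^(3−k).
DDD: Ā=10.6834, payoff=22.1266, prob=0.030518
UDD: Ā=23.2522, payoff=9.5578, prob=0.067139
DUD: Ā=17.3855, payoff=15.4245, prob=0.067139
UUD: Ā=37.8391, payoff=0.0000, prob=0.147705
DDU: Ā=13.3962, payoff=19.4138, prob=0.067139
UDU: Ā=29.1564, payoff=3.6536, prob=0.147705
DUU: Ā=23.2897, payoff=9.5203, prob=0.147705
UUU: Ā=50.6894, payoff=0.0000, prob=0.324951
Price = Σ prob·payoff / R^3 = 5.601794 / 1.860867 = 3.0103

price = 3.0103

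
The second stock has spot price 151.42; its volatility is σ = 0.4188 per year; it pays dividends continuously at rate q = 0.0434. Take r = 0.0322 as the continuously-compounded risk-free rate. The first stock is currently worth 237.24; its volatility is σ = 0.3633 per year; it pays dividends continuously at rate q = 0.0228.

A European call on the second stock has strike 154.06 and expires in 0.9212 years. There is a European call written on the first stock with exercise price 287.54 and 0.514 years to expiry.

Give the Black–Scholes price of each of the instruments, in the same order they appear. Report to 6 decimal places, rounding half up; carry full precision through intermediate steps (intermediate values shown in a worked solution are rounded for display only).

price(the second stock call K=154.06) = 21.516923
price(the first stock call K=287.54) = 9.222921

[the second stock call K=154.06]
σ√T = 0.4188·√0.9212 = 0.401961
d₁ = (ln(S/K) + (r−q+σ²/2)T) / (σ√T) = (ln(151.42/154.06) + (0.0322−0.0434+0.4188²/2)·0.9212) / 0.401961 = (-0.017285 + 0.070469) / 0.401961 = 0.132312
d₂ = d₁ − σ√T = 0.132312 − 0.401961 = -0.269649
e^{−rT} = 0.970773
e^{−qT} = 0.960809
N(d₁) = 0.552631,  N(d₂) = 0.393715
price = S·e^{−qT}·N(d₁) − K·e^{−rT}·N(d₂) = 80.399885 − 58.882962 = 21.516923
[the first stock call K=287.54]
σ√T = 0.3633·√0.514 = 0.260464
d₁ = (ln(S/K) + (r−q+σ²/2)T) / (σ√T) = (ln(237.24/287.54) + (0.0322−0.0228+0.3633²/2)·0.514) / 0.260464 = (-0.192290 + 0.038752) / 0.260464 = -0.589478
d₂ = d₁ − σ√T = -0.589478 − 0.260464 = -0.849941
e^{−rT} = 0.983585
e^{−qT} = 0.988349
N(d₁) = 0.277770,  N(d₂) = 0.197679
price = S·e^{−qT}·N(d₁) − K·e^{−rT}·N(d₂) = 65.130488 − 55.907566 = 9.222921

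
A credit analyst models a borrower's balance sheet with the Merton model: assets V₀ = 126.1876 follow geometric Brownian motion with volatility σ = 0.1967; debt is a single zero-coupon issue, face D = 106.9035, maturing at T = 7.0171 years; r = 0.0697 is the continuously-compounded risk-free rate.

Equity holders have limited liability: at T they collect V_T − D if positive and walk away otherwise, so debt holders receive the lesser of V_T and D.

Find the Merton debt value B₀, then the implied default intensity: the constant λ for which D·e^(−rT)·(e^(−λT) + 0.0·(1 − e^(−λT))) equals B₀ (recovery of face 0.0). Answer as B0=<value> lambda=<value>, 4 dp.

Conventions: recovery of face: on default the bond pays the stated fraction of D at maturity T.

Apply the equity-as-call identities (strike 106.9035, horizon 7.0171 years):
d₁ = [ln(V₀/D) + (r + σ²/2)T] / (σ√T)
   = [ln(126.1876/106.9035) + (0.0697 + 0.5·0.1967²)·7.0171] / (0.1967·√7.0171)
   = [0.165843 + 0.624841] / 0.521055 = 1.517469
d₂ = d₁ − σ√T = 1.517469 − 0.521055 = 0.996414
N(d₁) = 0.935426,  N(d₂) = 0.840475,  e^(−rT) = 0.613183
E₀ = V₀·N(d₁) − D·e^(−rT)·N(d₂)
   = 126.1876·0.935426 − 106.9035·0.613183·0.840475 = 62.944784
B₀ = V₀ − E₀ = 126.1876 − 62.944784 = 63.242816
e^(−λT) = (B₀·e^(rT)/D − 0)/(1 − 0) = (63.2428·1.630835/106.9035 − 0)/1 = 0.96478172
λ = −ln(0.96478172)/7.0171 = 0.005109

B0=63.2428 lambda=0.0051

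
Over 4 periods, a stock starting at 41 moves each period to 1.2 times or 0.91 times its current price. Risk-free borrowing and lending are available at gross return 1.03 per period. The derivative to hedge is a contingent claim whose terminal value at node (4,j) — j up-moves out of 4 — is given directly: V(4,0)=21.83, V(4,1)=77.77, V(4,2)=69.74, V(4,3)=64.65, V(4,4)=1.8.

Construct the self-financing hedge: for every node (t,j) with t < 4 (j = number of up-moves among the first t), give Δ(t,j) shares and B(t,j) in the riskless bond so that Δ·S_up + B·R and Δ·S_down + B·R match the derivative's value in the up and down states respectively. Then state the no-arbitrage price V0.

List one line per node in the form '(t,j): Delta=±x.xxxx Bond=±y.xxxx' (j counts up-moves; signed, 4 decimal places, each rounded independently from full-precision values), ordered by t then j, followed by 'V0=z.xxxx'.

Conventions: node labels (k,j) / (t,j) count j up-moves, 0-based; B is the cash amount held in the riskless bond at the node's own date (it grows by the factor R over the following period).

The replicating-portfolio and risk-neutral prices coincide; use p* = (1.03−0.91)/(1.2−0.91) = 0.4138 for the latter.
Expiry values: V(4,0)=21.8300, V(4,1)=77.7700, V(4,2)=69.7400, V(4,3)=64.6500, V(4,4)=1.8000
(3,0): S=30.8964. Δ = (V_up−V_dn)/(S_up−S_dn) = (77.7700−21.8300)/(37.0757−28.1157) = 6.2433. V = [p*·77.7700 + (1−p*)·21.8300]/1.03 = 43.6676. B = V − Δ·S = -149.2290.
(3,1): S=40.7425. Δ = (V_up−V_dn)/(S_up−S_dn) = (69.7400−77.7700)/(48.8910−37.0757) = -0.6796. V = [p*·69.7400 + (1−p*)·77.7700]/1.03 = 72.2789. B = V − Δ·S = 99.9685.
(3,2): S=53.7264. Δ = (V_up−V_dn)/(S_up−S_dn) = (64.6500−69.7400)/(64.4717−48.8910) = -0.3267. V = [p*·64.6500 + (1−p*)·69.7400]/1.03 = 65.6639. B = V − Δ·S = 83.2156.
(3,3): S=70.8480. Δ = (V_up−V_dn)/(S_up−S_dn) = (1.8000−64.6500)/(85.0176−64.4717) = -3.0590. V = [p*·1.8000 + (1−p*)·64.6500]/1.03 = 37.5176. B = V − Δ·S = 254.2417.
(2,0): S=33.9521. Δ = (V_up−V_dn)/(S_up−S_dn) = (72.2789−43.6676)/(40.7425−30.8964) = 2.9058. V = [p*·72.2789 + (1−p*)·43.6676]/1.03 = 53.8900. B = V − Δ·S = -44.7697.
(2,1): S=44.7720. Δ = (V_up−V_dn)/(S_up−S_dn) = (65.6639−72.2789)/(53.7264−40.7425) = -0.5095. V = [p*·65.6639 + (1−p*)·72.2789]/1.03 = 67.5161. B = V − Δ·S = 90.3265.
(2,2): S=59.0400. Δ = (V_up−V_dn)/(S_up−S_dn) = (37.5176−65.6639)/(70.8480−53.7264) = -1.6439. V = [p*·37.5176 + (1−p*)·65.6639]/1.03 = 52.4438. B = V − Δ·S = 149.5000.
(1,0): S=37.3100. Δ = (V_up−V_dn)/(S_up−S_dn) = (67.5161−53.8900)/(44.7720−33.9521) = 1.2594. V = [p*·67.5161 + (1−p*)·53.8900]/1.03 = 57.7946. B = V − Δ·S = 10.8079.
(1,1): S=49.2000. Δ = (V_up−V_dn)/(S_up−S_dn) = (52.4438−67.5161)/(59.0400−44.7720) = -1.0564. V = [p*·52.4438 + (1−p*)·67.5161]/1.03 = 59.4945. B = V − Δ·S = 111.4680.
(0,0): S=41.0000. Δ = (V_up−V_dn)/(S_up−S_dn) = (59.4945−57.7946)/(49.2000−37.3100) = 0.1430. V = [p*·59.4945 + (1−p*)·57.7946]/1.03 = 56.7942. B = V − Δ·S = 50.9324.
Verification: the root portfolio costs Δ(0,0)·S0 + B(0,0) = 56.7942, matching V0.

(0,0): Delta=0.1430 Bond=50.9324
(1,0): Delta=1.2594 Bond=10.8079
(1,1): Delta=-1.0564 Bond=111.4680
(2,0): Delta=2.9058 Bond=-44.7697
(2,1): Delta=-0.5095 Bond=90.3265
(2,2): Delta=-1.6439 Bond=149.5000
(3,0): Delta=6.2433 Bond=-149.2290
(3,1): Delta=-0.6796 Bond=99.9685
(3,2): Delta=-0.3267 Bond=83.2156
(3,3): Delta=-3.0590 Bond=254.2417
V0=56.7942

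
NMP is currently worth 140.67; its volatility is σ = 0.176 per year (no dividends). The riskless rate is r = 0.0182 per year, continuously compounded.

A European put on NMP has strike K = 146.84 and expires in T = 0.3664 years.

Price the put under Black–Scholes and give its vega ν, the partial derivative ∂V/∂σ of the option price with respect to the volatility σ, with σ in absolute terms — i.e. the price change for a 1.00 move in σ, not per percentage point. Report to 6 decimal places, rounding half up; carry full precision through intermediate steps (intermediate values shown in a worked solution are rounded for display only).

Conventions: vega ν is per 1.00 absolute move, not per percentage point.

price = 9.031910
ν = 32.598195

σ√T = 0.176·√0.3664 = 0.106535
d₁ = (ln(S/K) + (r+σ²/2)T) / (σ√T) = (ln(140.67/146.84) + (0.0182+0.176²/2)·0.3664) / 0.106535 = (-0.042927 + 0.012343) / 0.106535 = -0.287076
d₂ = d₁ − σ√T = -0.287076 − 0.106535 = -0.393611
e^{−rT} = 0.993354
N(−d₁) = 0.612973,  N(−d₂) = 0.653066
Put price V = K·e^{−rT}·N(−d₂) − S·N(−d₁) = 95.258836 − 86.226926 = 9.031910
φ(d₁) = (1/√(2π))·e^{−d₁²/2} = 0.382837
ν = S·φ(d₁)·√T = 32.598195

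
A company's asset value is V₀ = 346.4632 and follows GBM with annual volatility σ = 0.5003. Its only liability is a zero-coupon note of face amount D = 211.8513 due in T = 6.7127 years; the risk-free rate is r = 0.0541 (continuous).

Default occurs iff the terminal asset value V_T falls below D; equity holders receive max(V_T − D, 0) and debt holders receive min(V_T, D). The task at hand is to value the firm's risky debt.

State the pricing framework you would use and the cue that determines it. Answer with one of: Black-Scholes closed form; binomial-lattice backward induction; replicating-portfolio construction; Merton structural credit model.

framework: Merton structural credit model

Key observation: assets follow a GBM and default happens iff V_T < 211.8513; valuing claims on that split (equity as a call, risky debt as the residual) is the structural model's definition.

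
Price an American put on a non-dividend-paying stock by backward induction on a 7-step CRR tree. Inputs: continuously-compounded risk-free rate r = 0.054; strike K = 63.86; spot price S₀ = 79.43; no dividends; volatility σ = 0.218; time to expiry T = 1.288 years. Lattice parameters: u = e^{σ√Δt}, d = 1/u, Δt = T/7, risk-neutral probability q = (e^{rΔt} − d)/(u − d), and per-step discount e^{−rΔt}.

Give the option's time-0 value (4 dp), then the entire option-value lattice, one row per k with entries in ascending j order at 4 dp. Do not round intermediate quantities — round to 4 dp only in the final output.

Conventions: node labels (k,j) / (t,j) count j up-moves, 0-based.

price = 1.1838
tree:
1.1838
2.0674 0.4224
3.5261 0.8125 0.0843
5.8384 1.5416 0.1811 0.0000
9.3050 2.8737 0.3891 0.0000 0.0000
14.0947 5.2320 0.8361 0.0000 0.0000 0.0000
18.5374 9.2165 1.7965 0.0000 0.0000 0.0000 0.0000
22.5834 14.0947 3.8602 0.0000 0.0000 0.0000 0.0000 0.0000

params: Δt=0.18400 u=1.09802 d=0.91073 q=0.52995 e^(-rΔt)=0.99011
t_7 payoffs: 22.5834 14.0947 3.8602 0.0000 0.0000 0.0000 0.0000 0.0000
k=6: node(6,0) S=45.3226 payoff=18.5374 vs cont=17.9060 → 18.5374 [stop]  node(6,1) S=54.6435 payoff=9.2165 vs cont=8.5852 → 9.2165 [stop]  node(6,2) S=65.8812 payoff=0.0000 vs cont=1.7965 → 1.7965 [wait]  node(6,3) S=79.4300 payoff=0.0000 vs cont=0.0000 → 0.0000 [wait]  node(6,4) S=95.7652 payoff=0.0000 vs cont=0.0000 → 0.0000 [wait]  node(6,5) S=115.4598 payoff=0.0000 vs cont=0.0000 → 0.0000 [wait]  node(6,6) S=139.2047 payoff=0.0000 vs cont=0.0000 → 0.0000 [wait]
k=5: node(5,0) S=49.7653 payoff=14.0947 vs cont=13.4633 → 14.0947 [stop]  node(5,1) S=59.9998 payoff=3.8602 vs cont=5.2320 → 5.2320 [wait]  node(5,2) S=72.3391 payoff=0.0000 vs cont=0.8361 → 0.8361 [wait]  node(5,3) S=87.2160 payoff=0.0000 vs cont=0.0000 → 0.0000 [wait]  node(5,4) S=105.1524 payoff=0.0000 vs cont=0.0000 → 0.0000 [wait]  node(5,5) S=126.7776 payoff=0.0000 vs cont=0.0000 → 0.0000 [wait]
k=4: node(4,0) S=54.6435 payoff=9.2165 vs cont=9.3050 → 9.3050 [wait]  node(4,1) S=65.8812 payoff=0.0000 vs cont=2.8737 → 2.8737 [wait]  node(4,2) S=79.4300 payoff=0.0000 vs cont=0.3891 → 0.3891 [wait]  node(4,3) S=95.7652 payoff=0.0000 vs cont=0.0000 → 0.0000 [wait]  node(4,4) S=115.4598 payoff=0.0000 vs cont=0.0000 → 0.0000 [wait]
k=3: node(3,0) S=59.9998 payoff=3.8602 vs cont=5.8384 → 5.8384 [wait]  node(3,1) S=72.3391 payoff=0.0000 vs cont=1.5416 → 1.5416 [wait]  node(3,2) S=87.2160 payoff=0.0000 vs cont=0.1811 → 0.1811 [wait]  node(3,3) S=105.1524 payoff=0.0000 vs cont=0.0000 → 0.0000 [wait]
k=2: node(2,0) S=65.8812 payoff=0.0000 vs cont=3.5261 → 3.5261 [wait]  node(2,1) S=79.4300 payoff=0.0000 vs cont=0.8125 → 0.8125 [wait]  node(2,2) S=95.7652 payoff=0.0000 vs cont=0.0843 → 0.0843 [wait]
k=1: node(1,0) S=72.3391 payoff=0.0000 vs cont=2.0674 → 2.0674 [wait]  node(1,1) S=87.2160 payoff=0.0000 vs cont=0.4224 → 0.4224 [wait]
k=0: node(0,0) S=79.4300 payoff=0.0000 vs cont=1.1838 → 1.1838 [wait]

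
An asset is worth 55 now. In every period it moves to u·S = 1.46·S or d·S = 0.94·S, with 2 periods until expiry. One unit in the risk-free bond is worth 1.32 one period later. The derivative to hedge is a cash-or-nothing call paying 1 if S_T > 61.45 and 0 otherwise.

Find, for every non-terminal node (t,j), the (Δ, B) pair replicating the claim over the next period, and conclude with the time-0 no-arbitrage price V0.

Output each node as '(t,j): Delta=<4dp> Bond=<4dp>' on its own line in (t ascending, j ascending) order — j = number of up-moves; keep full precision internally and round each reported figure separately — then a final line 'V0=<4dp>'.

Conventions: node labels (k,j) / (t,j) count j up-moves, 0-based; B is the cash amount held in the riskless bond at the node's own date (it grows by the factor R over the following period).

The replicating-portfolio and risk-neutral prices coincide; use p* = (1.32−0.94)/(1.46−0.94) = 0.7308 for the latter.
Terminal payoffs: V(2,0)=0.0000, V(2,1)=1.0000, V(2,2)=1.0000
(1,0): S=51.7000. Δ = (V_up−V_dn)/(S_up−S_dn) = (1.0000−0.0000)/(75.4820−48.5980) = 0.0372. V = [p*·1.0000 + (1−p*)·0.0000]/1.32 = 0.5536. B = V − Δ·S = -1.3695.
(1,1): S=80.3000. Δ = (V_up−V_dn)/(S_up−S_dn) = (1.0000−1.0000)/(117.2380−75.4820) = 0.0000. V = [p*·1.0000 + (1−p*)·1.0000]/1.32 = 0.7576. B = V − Δ·S = 0.7576.
(0,0): S=55.0000. Δ = (V_up−V_dn)/(S_up−S_dn) = (0.7576−0.5536)/(80.3000−51.7000) = 0.0071. V = [p*·0.7576 + (1−p*)·0.5536]/1.32 = 0.5323. B = V − Δ·S = 0.1401.
Sanity check at the root: Δ(0,0)·S0 + B(0,0) reproduces V0 = 0.5323.

(0,0): Delta=0.0071 Bond=0.1401
(1,0): Delta=0.0372 Bond=-1.3695
(1,1): Delta=0.0000 Bond=0.7576
V0=0.5323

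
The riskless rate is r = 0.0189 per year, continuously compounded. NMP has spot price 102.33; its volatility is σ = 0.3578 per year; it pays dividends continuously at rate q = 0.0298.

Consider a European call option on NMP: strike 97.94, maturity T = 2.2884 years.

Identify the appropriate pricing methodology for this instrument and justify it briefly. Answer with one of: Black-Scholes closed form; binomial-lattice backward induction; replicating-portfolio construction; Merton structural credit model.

Key observation: the instrument is a plain European call (strike 97.94) on a lognormal asset; the exact continuous-time formula applies directly.

framework: Black-Scholes closed form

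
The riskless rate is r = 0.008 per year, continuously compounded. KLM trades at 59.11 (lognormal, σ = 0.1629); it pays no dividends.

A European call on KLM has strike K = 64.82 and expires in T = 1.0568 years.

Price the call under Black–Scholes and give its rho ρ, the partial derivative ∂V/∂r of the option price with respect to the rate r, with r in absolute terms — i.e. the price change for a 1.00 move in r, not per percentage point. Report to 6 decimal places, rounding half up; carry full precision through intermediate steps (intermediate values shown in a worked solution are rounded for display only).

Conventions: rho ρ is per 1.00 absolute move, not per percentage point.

price = 2.037483
ρ = 18.994801

σ√T = 0.1629·√1.0568 = 0.167462
d₁ = (ln(S/K) + (r+σ²/2)T) / (σ√T) = (ln(59.11/64.82) + (0.008+0.1629²/2)·1.0568) / 0.167462 = (-0.092214 + 0.022476) / 0.167462 = -0.416439
d₂ = d₁ − σ√T = -0.416439 − 0.167462 = -0.583901
e^{−rT} = 0.991581
N(d₁) = 0.338545,  N(d₂) = 0.279643
Call price V = S·N(d₁) − K·e^{−rT}·N(d₂) = 20.011367 − 17.973884 = 2.037483
ρ = K·T·e^{−rT}·N(d₂) = 18.994801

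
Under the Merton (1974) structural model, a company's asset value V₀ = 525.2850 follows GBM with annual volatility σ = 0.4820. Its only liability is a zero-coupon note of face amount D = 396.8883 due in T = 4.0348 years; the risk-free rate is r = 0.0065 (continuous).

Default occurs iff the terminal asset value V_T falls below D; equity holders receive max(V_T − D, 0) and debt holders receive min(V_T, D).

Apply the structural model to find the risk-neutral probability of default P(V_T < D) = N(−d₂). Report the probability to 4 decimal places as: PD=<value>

Work the structural quantities from V₀ = 525.2850 against face 396.8883:
d₁ = [ln(V₀/D) + (r + σ²/2)T] / (σ√T)
   = [ln(525.2850/396.8883) + (0.0065 + 0.5·0.4820²)·4.0348] / (0.4820·√4.0348)
   = [0.280286 + 0.494917] / 0.968184 = 0.800677
d₂ = d₁ − σ√T = 0.800677 − 0.968184 = -0.167508
risk-neutral PD = N(−d₂) = N(0.167508) = 0.566515

PD=0.5665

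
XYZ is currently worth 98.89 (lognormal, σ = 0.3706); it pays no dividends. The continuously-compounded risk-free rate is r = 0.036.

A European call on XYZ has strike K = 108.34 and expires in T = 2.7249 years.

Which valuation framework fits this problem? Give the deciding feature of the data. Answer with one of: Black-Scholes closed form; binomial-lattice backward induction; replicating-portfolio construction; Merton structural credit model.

Key observation: everything needed for the exact continuous-time valuation of the European call on XYZ (strike 108.34) is given, and no feature rules the closed form out.

framework: Black-Scholes closed form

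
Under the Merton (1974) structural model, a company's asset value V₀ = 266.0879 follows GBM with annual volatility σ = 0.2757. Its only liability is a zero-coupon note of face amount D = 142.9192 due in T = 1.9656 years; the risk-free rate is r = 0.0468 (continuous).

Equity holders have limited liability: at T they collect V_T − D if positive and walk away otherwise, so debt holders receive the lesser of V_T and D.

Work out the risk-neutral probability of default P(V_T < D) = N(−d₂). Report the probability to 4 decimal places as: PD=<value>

PD=0.0492

Apply the equity-as-call identities (strike 142.9192, horizon 1.9656 years):
d₁ = [ln(V₀/D) + (r + σ²/2)T] / (σ√T)
   = [ln(266.0879/142.9192) + (0.0468 + 0.5·0.2757²)·1.9656] / (0.2757·√1.9656)
   = [0.621547 + 0.166693] / 0.386531 = 2.039268
d₂ = d₁ − σ√T = 2.039268 − 0.386531 = 1.652737
risk-neutral PD = N(−d₂) = N(-1.652737) = 0.049192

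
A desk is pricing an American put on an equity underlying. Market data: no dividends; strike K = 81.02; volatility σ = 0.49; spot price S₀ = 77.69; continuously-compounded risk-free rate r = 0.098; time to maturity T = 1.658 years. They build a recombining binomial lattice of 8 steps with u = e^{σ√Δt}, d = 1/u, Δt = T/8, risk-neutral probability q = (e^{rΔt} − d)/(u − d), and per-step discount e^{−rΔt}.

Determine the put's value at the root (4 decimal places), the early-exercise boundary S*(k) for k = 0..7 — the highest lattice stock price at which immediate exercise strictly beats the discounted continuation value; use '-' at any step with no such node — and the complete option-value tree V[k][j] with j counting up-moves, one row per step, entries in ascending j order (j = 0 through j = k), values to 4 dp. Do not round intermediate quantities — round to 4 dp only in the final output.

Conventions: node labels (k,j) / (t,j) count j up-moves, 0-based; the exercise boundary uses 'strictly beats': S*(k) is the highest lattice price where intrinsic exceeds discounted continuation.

price = 15.9433
boundary = - - 49.7288 39.7859 49.7288 39.7859 49.7288 62.1565
tree:
15.9433
22.6896 9.5913
31.2912 14.6895 4.6881
41.2341 21.8356 7.8689 1.5746
49.1890 31.2912 12.9112 2.9518 0.2076
55.5533 41.2341 20.5455 5.5083 0.4154 0.0000
60.6452 49.1890 31.2912 10.2247 0.8314 0.0000 0.0000
64.7190 55.5533 41.2341 18.8635 1.6639 0.0000 0.0000 0.0000
67.9782 60.6452 49.1890 31.2912 3.3300 0.0000 0.0000 0.0000 0.0000

params: Δt=0.20725 u=1.24991 d=0.80006 q=0.49007 e^(-rΔt)=0.97989
t_8 payoffs: 67.9782 60.6452 49.1890 31.2912 3.3300 0.0000 0.0000 0.0000 0.0000
t_7: node(7,0) S=16.3010 payoff=64.7190 vs cont=63.0900 → 64.7190 [stop]  node(7,1) S=25.4667 payoff=55.5533 vs cont=53.9244 → 55.5533 [stop]  node(7,2) S=39.7859 payoff=41.2341 vs cont=39.6051 → 41.2341 [stop]  node(7,3) S=62.1565 payoff=18.8635 vs cont=17.2345 → 18.8635 [stop]  node(7,4) S=97.1055 payoff=0.0000 vs cont=1.6639 → 1.6639 [wait]  node(7,5) S=151.7053 payoff=0.0000 vs cont=0.0000 → 0.0000 [wait]  node(7,6) S=237.0052 payoff=0.0000 vs cont=0.0000 → 0.0000 [wait]  node(7,7) S=370.2670 payoff=0.0000 vs cont=0.0000 → 0.0000 [wait]  ⇒ S*(7)=62.1565
t_6: node(6,0) S=20.3748 payoff=60.6452 vs cont=59.0162 → 60.6452 [stop]  node(6,1) S=31.8310 payoff=49.1890 vs cont=47.5600 → 49.1890 [stop]  node(6,2) S=49.7288 payoff=31.2912 vs cont=29.6622 → 31.2912 [stop]  node(6,3) S=77.6900 payoff=3.3300 vs cont=10.2247 → 10.2247 [wait]  node(6,4) S=121.3730 payoff=0.0000 vs cont=0.8314 → 0.8314 [wait]  node(6,5) S=189.6179 payoff=0.0000 vs cont=0.0000 → 0.0000 [wait]  node(6,6) S=296.2351 payoff=0.0000 vs cont=0.0000 → 0.0000 [wait]  ⇒ S*(6)=49.7288
t_5: node(5,0) S=25.4667 payoff=55.5533 vs cont=53.9244 → 55.5533 [stop]  node(5,1) S=39.7859 payoff=41.2341 vs cont=39.6051 → 41.2341 [stop]  node(5,2) S=62.1565 payoff=18.8635 vs cont=20.5455 → 20.5455 [wait]  node(5,3) S=97.1055 payoff=0.0000 vs cont=5.5083 → 5.5083 [wait]  node(5,4) S=151.7053 payoff=0.0000 vs cont=0.4154 → 0.4154 [wait]  node(5,5) S=237.0052 payoff=0.0000 vs cont=0.0000 → 0.0000 [wait]  ⇒ S*(5)=39.7859
t_4: node(4,0) S=31.8310 payoff=49.1890 vs cont=47.5600 → 49.1890 [stop]  node(4,1) S=49.7288 payoff=31.2912 vs cont=30.4700 → 31.2912 [stop]  node(4,2) S=77.6900 payoff=3.3300 vs cont=12.9112 → 12.9112 [wait]  node(4,3) S=121.3730 payoff=0.0000 vs cont=2.9518 → 2.9518 [wait]  node(4,4) S=189.6179 payoff=0.0000 vs cont=0.2076 → 0.2076 [wait]  ⇒ S*(4)=49.7288
t_3: node(3,0) S=39.7859 payoff=41.2341 vs cont=39.6051 → 41.2341 [stop]  node(3,1) S=62.1565 payoff=18.8635 vs cont=21.8356 → 21.8356 [wait]  node(3,2) S=97.1055 payoff=0.0000 vs cont=7.8689 → 7.8689 [wait]  node(3,3) S=151.7053 payoff=0.0000 vs cont=1.5746 → 1.5746 [wait]  ⇒ S*(3)=39.7859
t_2: node(2,0) S=49.7288 payoff=31.2912 vs cont=31.0895 → 31.2912 [stop]  node(2,1) S=77.6900 payoff=3.3300 vs cont=14.6895 → 14.6895 [wait]  node(2,2) S=121.3730 payoff=0.0000 vs cont=4.6881 → 4.6881 [wait]  ⇒ S*(2)=49.7288
t_1: node(1,0) S=62.1565 payoff=18.8635 vs cont=22.6896 → 22.6896 [wait]  node(1,1) S=97.1055 payoff=0.0000 vs cont=9.5913 → 9.5913 [wait]  ⇒ S*(1)=-
t_0: node(0,0) S=77.6900 payoff=3.3300 vs cont=15.9433 → 15.9433 [wait]  ⇒ S*(0)=-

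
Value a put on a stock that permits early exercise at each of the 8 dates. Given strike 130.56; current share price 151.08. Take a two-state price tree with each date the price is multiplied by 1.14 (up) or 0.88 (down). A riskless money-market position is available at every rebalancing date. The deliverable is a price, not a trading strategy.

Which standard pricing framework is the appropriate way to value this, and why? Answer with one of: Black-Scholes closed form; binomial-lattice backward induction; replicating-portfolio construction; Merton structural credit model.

framework: binomial-lattice backward induction

Key observation: with exercise allowed before expiry on a discrete up/down model (8 steps from spot 151.08), the strike-130.56 put's value must be rolled back through the tree testing early exercise at each node.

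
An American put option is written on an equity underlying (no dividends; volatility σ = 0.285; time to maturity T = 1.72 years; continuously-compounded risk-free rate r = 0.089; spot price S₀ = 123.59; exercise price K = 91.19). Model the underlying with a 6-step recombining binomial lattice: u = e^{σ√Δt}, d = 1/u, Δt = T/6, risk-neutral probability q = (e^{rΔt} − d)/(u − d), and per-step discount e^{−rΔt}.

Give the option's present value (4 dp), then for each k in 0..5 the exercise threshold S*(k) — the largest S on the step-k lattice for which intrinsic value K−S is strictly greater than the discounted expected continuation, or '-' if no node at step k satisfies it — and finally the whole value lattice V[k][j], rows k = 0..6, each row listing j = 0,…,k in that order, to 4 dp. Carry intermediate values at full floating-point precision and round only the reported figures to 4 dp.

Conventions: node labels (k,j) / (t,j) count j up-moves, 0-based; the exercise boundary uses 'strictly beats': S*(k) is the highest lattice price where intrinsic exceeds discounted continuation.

price = 1.9917
boundary = - - - - 67.1279 78.1939
tree:
1.9917
3.8940 0.5060
7.4325 1.1391 0.0040
13.7168 2.5644 0.0092 0.0000
24.0621 5.7730 0.0207 0.0000 0.0000
33.5621 12.9961 0.0468 0.0000 0.0000 0.0000
41.7176 24.0621 0.1058 0.0000 0.0000 0.0000 0.0000

Δt=0.28667  u=1.16485  d=0.85848  q=0.54627  discount=0.97481
step 6 (expiry): payoffs max(K−S,0) = 41.7176 24.0621 0.1058 0.0000 0.0000 0.0000 0.0000
step 5: (k=5,j=0): S=57.6279, K−S=33.5621, hold=31.2650 ⇒ V=33.5621 exercise | (k=5,j=1): S=78.1939, K−S=12.9961, hold=10.6990 ⇒ V=12.9961 exercise | (k=5,j=2): S=106.0995, K−S=0.0000, hold=0.0468 ⇒ V=0.0468 continue | (k=5,j=3): S=143.9639, K−S=0.0000, hold=0.0000 ⇒ V=0.0000 continue | (k=5,j=4): S=195.3411, K−S=0.0000, hold=0.0000 ⇒ V=0.0000 continue | (k=5,j=5): S=265.0537, K−S=0.0000, hold=0.0000 ⇒ V=0.0000 continue  boundary S*=78.1939
step 4: (k=4,j=0): S=67.1279, K−S=24.0621, hold=21.7650 ⇒ V=24.0621 exercise | (k=4,j=1): S=91.0842, K−S=0.1058, hold=5.7730 ⇒ V=5.7730 continue | (k=4,j=2): S=123.5900, K−S=0.0000, hold=0.0207 ⇒ V=0.0207 continue | (k=4,j=3): S=167.6963, K−S=0.0000, hold=0.0000 ⇒ V=0.0000 continue | (k=4,j=4): S=227.5432, K−S=0.0000, hold=0.0000 ⇒ V=0.0000 continue  boundary S*=67.1279
step 3: (k=3,j=0): S=78.1939, K−S=12.9961, hold=13.7168 ⇒ V=13.7168 continue | (k=3,j=1): S=106.0995, K−S=0.0000, hold=2.5644 ⇒ V=2.5644 continue | (k=3,j=2): S=143.9639, K−S=0.0000, hold=0.0092 ⇒ V=0.0092 continue | (k=3,j=3): S=195.3411, K−S=0.0000, hold=0.0000 ⇒ V=0.0000 continue  boundary S*=-
step 2: (k=2,j=0): S=91.0842, K−S=0.1058, hold=7.4325 ⇒ V=7.4325 continue | (k=2,j=1): S=123.5900, K−S=0.0000, hold=1.1391 ⇒ V=1.1391 continue | (k=2,j=2): S=167.6963, K−S=0.0000, hold=0.0040 ⇒ V=0.0040 continue  boundary S*=-
step 1: (k=1,j=0): S=106.0995, K−S=0.0000, hold=3.8940 ⇒ V=3.8940 continue | (k=1,j=1): S=143.9639, K−S=0.0000, hold=0.5060 ⇒ V=0.5060 continue  boundary S*=-
step 0: (k=0,j=0): S=123.5900, K−S=0.0000, hold=1.9917 ⇒ V=1.9917 continue  boundary S*=-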